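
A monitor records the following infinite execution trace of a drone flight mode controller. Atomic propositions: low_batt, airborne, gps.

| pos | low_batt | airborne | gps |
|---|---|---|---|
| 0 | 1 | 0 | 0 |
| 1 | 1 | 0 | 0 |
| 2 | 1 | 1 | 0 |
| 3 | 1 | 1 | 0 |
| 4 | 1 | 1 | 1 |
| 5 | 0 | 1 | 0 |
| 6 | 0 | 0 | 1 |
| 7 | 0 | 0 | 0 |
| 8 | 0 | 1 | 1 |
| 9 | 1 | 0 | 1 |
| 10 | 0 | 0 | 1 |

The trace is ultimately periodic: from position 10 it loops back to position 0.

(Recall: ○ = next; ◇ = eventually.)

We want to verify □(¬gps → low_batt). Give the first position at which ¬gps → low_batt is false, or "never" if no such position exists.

5

Check ¬gps → low_batt at each position in order: 0 ✓, 1 ✓, 2 ✓, 3 ✓, 4 ✓.
At position 5 the labels are {airborne}, so ¬gps → low_batt is false there. This is the first violation.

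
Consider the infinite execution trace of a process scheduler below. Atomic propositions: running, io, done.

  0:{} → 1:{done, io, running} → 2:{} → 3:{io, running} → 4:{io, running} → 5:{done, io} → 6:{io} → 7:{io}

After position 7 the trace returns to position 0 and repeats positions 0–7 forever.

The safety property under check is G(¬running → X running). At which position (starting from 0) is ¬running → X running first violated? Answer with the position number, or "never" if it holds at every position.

Check ¬running → X running at each position in order: 0 ✓, 1 ✓, 2 ✓, 3 ✓, 4 ✓.
At position 5 the labels are {done, io} and the next position 6 has {io}, so ¬running → X running is false there. This is the first violation.

5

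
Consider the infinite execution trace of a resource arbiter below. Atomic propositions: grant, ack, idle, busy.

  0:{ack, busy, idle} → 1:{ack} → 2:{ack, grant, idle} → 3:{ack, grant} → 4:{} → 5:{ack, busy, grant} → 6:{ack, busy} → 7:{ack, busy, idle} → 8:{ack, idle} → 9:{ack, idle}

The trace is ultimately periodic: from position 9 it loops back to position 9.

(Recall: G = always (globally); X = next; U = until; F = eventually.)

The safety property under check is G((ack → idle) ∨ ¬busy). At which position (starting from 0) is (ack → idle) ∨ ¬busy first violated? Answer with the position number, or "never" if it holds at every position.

Check (ack → idle) ∨ ¬busy at each position in order: 0 ✓, 1 ✓, 2 ✓, 3 ✓, 4 ✓.
At position 5 the labels are {ack, busy, grant}, so (ack → idle) ∨ ¬busy is false there. This is the first violation.

5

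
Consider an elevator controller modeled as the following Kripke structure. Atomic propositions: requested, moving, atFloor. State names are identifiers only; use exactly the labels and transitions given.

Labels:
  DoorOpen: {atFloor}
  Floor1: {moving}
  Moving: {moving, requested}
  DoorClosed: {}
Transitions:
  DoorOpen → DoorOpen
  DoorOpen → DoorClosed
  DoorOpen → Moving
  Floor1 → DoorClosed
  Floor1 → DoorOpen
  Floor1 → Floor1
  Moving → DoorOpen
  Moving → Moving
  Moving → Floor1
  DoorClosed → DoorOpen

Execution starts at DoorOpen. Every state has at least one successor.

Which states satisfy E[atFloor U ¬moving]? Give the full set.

States satisfying atFloor: {DoorOpen}.
States satisfying ¬moving: {DoorOpen, DoorClosed}.
States satisfying E[atFloor U ¬moving]: {DoorOpen, DoorClosed}.

{DoorOpen, DoorClosed}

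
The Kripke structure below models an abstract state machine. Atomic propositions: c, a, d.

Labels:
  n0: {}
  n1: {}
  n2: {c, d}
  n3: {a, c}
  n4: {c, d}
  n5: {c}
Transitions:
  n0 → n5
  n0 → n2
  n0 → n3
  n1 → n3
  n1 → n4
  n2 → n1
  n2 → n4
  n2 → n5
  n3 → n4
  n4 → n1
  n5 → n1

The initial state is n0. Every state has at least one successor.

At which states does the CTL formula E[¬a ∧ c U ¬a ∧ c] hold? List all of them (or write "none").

States satisfying ¬a ∧ c: {n2, n4, n5}.
States satisfying E[¬a ∧ c U ¬a ∧ c]: {n2, n4, n5}.

{n2, n4, n5}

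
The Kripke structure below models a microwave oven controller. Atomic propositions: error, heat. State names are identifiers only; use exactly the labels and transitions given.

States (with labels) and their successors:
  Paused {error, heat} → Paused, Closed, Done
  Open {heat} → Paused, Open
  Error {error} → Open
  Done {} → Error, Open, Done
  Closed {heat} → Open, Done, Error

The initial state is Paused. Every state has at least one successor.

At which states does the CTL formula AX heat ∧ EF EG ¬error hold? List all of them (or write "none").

States satisfying heat: {Paused, Open, Closed}.
States satisfying AX heat: {Open, Error}.
States satisfying EG ¬error: {Open, Done, Closed}.
States satisfying EF EG ¬error: {Paused, Open, Error, Done, Closed}.
States satisfying AX heat ∧ EF EG ¬error: {Open, Error}.

{Open, Error}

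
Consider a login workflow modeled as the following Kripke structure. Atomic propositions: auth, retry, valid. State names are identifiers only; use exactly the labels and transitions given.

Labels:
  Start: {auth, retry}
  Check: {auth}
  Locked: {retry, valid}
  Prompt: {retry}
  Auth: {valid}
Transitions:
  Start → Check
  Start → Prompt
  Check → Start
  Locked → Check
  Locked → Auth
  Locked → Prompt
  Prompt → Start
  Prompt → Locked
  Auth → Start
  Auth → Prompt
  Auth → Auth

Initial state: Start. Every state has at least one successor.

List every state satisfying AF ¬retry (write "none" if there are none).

{Check, Auth}

States satisfying ¬retry: {Check, Auth}.
States satisfying AF ¬retry: {Check, Auth}.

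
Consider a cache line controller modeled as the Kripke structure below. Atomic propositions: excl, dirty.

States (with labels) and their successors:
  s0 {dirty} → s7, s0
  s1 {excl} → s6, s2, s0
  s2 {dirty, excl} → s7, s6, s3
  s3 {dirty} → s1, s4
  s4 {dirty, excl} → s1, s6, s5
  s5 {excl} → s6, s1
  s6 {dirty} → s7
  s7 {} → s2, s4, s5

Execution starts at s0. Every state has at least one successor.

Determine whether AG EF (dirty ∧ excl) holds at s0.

Satisfied

States satisfying EF (dirty ∧ excl): {s0, s1, s2, s3, s4, s5, s6, s7}.
States satisfying AG EF (dirty ∧ excl): {s0, s1, s2, s3, s4, s5, s6, s7}.
Every state reachable from s0 satisfies EF (dirty ∧ excl).
s0 ∈ Sat(AG EF (dirty ∧ excl)).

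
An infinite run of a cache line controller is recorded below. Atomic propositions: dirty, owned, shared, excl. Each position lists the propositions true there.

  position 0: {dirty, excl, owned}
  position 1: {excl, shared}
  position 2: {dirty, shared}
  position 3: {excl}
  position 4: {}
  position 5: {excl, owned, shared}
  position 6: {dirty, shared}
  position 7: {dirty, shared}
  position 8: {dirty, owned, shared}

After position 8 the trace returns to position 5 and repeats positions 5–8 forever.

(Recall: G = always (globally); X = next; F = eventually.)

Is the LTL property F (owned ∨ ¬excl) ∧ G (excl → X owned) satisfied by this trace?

Violated

owned ∨ ¬excl holds at position 0, which is reachable from 0, so F (owned ∨ ¬excl) holds.
excl → X owned must hold at every position from 0 onward. It fails at position 0, so G (excl → X owned) is false.
Positions where excl holds: 0, 1, 3, 5.
Check X owned at each: 0→fails, 1→fails, 3→fails, 5→fails.
At position 0: F (owned ∨ ¬excl) is true; G (excl → X owned) is false; so F (owned ∨ ¬excl) ∧ G (excl → X owned) is false.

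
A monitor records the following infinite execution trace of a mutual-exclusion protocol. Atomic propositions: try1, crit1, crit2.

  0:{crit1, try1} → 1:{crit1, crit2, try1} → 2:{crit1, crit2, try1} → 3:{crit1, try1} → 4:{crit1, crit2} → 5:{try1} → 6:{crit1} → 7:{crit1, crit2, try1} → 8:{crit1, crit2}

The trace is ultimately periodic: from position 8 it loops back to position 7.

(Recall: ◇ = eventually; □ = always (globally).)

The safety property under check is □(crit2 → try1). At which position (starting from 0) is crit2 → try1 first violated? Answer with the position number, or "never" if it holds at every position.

4

Check crit2 → try1 at each position in order: 0 ✓, 1 ✓, 2 ✓, 3 ✓.
At position 4 the labels are {crit1, crit2}, so crit2 → try1 is false there. This is the first violation.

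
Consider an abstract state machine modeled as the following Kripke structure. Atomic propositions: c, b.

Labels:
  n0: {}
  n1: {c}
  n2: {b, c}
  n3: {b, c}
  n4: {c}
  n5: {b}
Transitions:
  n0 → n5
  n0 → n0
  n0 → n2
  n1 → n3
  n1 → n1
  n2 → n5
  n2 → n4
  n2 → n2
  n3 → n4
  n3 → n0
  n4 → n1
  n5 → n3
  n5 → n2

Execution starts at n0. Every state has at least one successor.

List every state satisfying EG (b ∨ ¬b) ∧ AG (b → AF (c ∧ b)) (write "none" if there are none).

States satisfying b ∨ ¬b: {n0, n1, n2, n3, n4, n5}.
States satisfying EG (b ∨ ¬b): {n0, n1, n2, n3, n4, n5}.
States satisfying b → AF (c ∧ b): {n0, n1, n2, n3, n4, n5}.
States satisfying AG (b → AF (c ∧ b)): {n0, n1, n2, n3, n4, n5}.
States satisfying EG (b ∨ ¬b) ∧ AG (b → AF (c ∧ b)): {n0, n1, n2, n3, n4, n5}.

{n0, n1, n2, n3, n4, n5}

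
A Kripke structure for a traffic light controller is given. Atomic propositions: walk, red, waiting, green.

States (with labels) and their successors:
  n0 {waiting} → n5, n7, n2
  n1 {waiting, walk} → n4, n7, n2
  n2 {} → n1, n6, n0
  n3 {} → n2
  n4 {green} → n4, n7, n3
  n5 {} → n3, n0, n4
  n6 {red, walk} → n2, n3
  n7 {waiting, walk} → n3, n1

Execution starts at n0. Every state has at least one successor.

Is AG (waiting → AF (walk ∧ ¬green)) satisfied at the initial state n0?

States satisfying waiting → AF (walk ∧ ¬green): {n1, n2, n3, n4, n5, n6, n7}.
States satisfying AG (waiting → AF (walk ∧ ¬green)): ∅.
n0 is reachable from n0 and violates waiting → AF (walk ∧ ¬green), so AG fails at n0.
n0 ∉ Sat(AG (waiting → AF (walk ∧ ¬green))).

No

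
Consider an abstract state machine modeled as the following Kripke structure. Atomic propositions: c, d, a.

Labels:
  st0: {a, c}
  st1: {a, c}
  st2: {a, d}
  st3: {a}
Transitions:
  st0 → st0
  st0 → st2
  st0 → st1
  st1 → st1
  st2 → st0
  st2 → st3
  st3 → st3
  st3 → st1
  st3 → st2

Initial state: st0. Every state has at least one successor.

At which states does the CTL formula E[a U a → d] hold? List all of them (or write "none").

States satisfying a: {st0, st1, st2, st3}.
States satisfying a → d: {st2}.
States satisfying E[a U a → d]: {st0, st2, st3}.

{st0, st2, st3}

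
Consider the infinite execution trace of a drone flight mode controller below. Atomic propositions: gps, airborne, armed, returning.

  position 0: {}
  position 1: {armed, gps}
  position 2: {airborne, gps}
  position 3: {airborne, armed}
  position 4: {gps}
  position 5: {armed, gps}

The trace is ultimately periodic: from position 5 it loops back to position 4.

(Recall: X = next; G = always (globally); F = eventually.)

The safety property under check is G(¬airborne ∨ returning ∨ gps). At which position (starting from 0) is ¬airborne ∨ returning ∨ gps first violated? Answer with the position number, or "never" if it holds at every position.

3

Check ¬airborne ∨ returning ∨ gps at each position in order: 0 ✓, 1 ✓, 2 ✓.
At position 3 the labels are {airborne, armed}, so ¬airborne ∨ returning ∨ gps is false there. This is the first violation.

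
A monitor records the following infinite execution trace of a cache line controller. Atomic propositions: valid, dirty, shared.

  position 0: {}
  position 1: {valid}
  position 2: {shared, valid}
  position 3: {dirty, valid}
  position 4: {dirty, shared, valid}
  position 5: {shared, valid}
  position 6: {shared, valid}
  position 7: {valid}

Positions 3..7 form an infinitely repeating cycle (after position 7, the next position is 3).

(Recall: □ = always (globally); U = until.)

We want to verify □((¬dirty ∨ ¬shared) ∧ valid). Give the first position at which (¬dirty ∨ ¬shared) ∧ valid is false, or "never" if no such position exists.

At position 0 the labels are {}, so (¬dirty ∨ ¬shared) ∧ valid is false there. This is the first violation.

0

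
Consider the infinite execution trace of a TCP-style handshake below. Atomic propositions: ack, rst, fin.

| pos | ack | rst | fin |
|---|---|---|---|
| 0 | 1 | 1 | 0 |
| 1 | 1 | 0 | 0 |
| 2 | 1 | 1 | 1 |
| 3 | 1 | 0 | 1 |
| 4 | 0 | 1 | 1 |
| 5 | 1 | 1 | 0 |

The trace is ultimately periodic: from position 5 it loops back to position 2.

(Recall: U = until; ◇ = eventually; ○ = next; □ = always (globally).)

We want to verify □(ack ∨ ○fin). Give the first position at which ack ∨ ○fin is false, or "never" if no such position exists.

4

Check ack ∨ ○fin at each position in order: 0 ✓, 1 ✓, 2 ✓, 3 ✓.
At position 4 the labels are {fin, rst} and the next position 5 has {ack, rst}, so ack ∨ ○fin is false there. This is the first violation.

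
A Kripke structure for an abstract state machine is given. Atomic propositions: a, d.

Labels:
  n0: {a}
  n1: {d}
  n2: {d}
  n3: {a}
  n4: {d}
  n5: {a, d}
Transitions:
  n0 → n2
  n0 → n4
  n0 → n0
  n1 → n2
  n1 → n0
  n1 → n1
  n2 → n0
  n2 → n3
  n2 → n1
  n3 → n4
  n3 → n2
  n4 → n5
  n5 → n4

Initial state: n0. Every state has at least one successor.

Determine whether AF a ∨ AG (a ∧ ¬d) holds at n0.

States satisfying a: {n0, n3, n5}.
States satisfying AF a: {n0, n3, n4, n5}.
States satisfying a ∧ ¬d: {n0, n3}.
States satisfying AG (a ∧ ¬d): ∅.
States satisfying AF a ∨ AG (a ∧ ¬d): {n0, n3, n4, n5}.
n0 ∈ Sat(AF a ∨ AG (a ∧ ¬d)).

Satisfied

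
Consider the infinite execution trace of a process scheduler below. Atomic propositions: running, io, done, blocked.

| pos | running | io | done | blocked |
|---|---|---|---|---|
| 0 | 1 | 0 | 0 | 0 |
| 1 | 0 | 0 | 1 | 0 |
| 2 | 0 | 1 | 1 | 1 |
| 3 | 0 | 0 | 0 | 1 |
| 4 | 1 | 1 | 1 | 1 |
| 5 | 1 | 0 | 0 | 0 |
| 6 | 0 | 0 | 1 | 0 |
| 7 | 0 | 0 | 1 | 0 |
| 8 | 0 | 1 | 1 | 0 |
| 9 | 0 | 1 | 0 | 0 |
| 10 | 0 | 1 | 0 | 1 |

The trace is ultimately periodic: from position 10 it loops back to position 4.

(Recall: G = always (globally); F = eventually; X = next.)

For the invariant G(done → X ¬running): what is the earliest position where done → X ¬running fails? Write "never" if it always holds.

4

Check done → X ¬running at each position in order: 0 ✓, 1 ✓, 2 ✓, 3 ✓.
At position 4 the labels are {blocked, done, io, running} and the next position 5 has {running}, so done → X ¬running is false there. This is the first violation.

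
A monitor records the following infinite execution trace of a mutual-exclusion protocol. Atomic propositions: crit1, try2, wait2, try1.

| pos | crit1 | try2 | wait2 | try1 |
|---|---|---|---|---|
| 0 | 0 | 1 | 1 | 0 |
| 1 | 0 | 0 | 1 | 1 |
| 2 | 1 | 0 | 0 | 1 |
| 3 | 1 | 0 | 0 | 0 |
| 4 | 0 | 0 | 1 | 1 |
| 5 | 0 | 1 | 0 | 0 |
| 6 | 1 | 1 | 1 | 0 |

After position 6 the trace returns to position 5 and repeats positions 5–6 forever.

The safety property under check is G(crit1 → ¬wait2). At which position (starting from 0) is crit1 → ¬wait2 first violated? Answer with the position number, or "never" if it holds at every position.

Check crit1 → ¬wait2 at each position in order: 0 ✓, 1 ✓, 2 ✓, 3 ✓, 4 ✓, 5 ✓.
At position 6 the labels are {crit1, try2, wait2}, so crit1 → ¬wait2 is false there. This is the first violation.

6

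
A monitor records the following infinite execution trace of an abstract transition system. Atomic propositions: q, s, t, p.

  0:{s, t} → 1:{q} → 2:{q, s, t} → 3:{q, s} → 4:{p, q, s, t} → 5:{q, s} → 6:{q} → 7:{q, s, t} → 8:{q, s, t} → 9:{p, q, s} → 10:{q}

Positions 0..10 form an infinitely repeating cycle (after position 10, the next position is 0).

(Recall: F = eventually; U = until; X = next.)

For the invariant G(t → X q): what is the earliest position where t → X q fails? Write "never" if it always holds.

never

t → X q holds at every position 0..10, and those are all the positions the trace ever visits, so the invariant G(t → X q) is never violated.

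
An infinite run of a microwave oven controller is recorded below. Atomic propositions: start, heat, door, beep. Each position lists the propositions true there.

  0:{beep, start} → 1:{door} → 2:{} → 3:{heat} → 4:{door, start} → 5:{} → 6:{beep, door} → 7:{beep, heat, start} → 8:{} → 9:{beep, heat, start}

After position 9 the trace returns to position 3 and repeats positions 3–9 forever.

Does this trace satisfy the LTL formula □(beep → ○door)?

Does not hold

beep → ○door must hold at every position from 0 onward. It fails at position 6, so □(beep → ○door) is false.
Positions where beep holds: 0, 6, 7, 9.
Check ○door at each: 0→ok, 6→fails, 7→fails, 9→fails.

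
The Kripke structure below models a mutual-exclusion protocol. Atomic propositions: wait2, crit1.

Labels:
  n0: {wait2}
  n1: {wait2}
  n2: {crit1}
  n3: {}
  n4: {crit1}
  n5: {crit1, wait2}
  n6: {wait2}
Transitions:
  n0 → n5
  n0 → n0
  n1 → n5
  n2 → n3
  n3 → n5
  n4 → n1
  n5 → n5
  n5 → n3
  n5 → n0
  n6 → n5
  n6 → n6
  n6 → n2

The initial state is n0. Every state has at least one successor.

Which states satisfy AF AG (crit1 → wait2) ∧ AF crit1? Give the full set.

States satisfying AG (crit1 → wait2): {n0, n1, n3, n5}.
States satisfying AF AG (crit1 → wait2): {n0, n1, n2, n3, n4, n5}.
States satisfying crit1: {n2, n4, n5}.
States satisfying AF crit1: {n1, n2, n3, n4, n5}.
States satisfying AF AG (crit1 → wait2) ∧ AF crit1: {n1, n2, n3, n4, n5}.

{n1, n2, n3, n4, n5}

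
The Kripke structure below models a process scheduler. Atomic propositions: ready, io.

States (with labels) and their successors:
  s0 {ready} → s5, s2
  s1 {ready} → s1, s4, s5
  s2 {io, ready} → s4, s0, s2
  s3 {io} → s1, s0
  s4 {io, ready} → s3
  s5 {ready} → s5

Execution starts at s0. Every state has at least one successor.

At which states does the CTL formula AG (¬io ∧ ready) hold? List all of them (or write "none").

{s5}

States satisfying ¬io ∧ ready: {s0, s1, s5}.
States satisfying AG (¬io ∧ ready): {s5}.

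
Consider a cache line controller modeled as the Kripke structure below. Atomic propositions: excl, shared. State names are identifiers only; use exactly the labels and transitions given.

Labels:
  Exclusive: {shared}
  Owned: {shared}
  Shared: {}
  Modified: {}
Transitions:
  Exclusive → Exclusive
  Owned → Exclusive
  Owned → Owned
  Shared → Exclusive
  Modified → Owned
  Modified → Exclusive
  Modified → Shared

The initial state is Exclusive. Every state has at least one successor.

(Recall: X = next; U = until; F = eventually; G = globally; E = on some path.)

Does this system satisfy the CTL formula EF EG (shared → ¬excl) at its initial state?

Holds

States satisfying EG (shared → ¬excl): {Exclusive, Owned, Shared, Modified}.
States satisfying EF EG (shared → ¬excl): {Exclusive, Owned, Shared, Modified}.
Some path from Exclusive reaches a state where EG (shared → ¬excl) holds.
Exclusive ∈ Sat(EF EG (shared → ¬excl)).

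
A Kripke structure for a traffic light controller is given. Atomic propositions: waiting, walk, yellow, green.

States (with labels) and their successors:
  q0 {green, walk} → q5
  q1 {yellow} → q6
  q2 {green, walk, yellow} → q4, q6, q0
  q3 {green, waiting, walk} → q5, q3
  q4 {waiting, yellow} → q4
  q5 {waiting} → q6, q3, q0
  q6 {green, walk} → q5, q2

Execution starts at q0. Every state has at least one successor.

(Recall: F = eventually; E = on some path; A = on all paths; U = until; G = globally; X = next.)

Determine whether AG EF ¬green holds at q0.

States satisfying EF ¬green: {q0, q1, q2, q3, q4, q5, q6}.
States satisfying AG EF ¬green: {q0, q1, q2, q3, q4, q5, q6}.
Every state reachable from q0 satisfies EF ¬green.
q0 ∈ Sat(AG EF ¬green).

Satisfied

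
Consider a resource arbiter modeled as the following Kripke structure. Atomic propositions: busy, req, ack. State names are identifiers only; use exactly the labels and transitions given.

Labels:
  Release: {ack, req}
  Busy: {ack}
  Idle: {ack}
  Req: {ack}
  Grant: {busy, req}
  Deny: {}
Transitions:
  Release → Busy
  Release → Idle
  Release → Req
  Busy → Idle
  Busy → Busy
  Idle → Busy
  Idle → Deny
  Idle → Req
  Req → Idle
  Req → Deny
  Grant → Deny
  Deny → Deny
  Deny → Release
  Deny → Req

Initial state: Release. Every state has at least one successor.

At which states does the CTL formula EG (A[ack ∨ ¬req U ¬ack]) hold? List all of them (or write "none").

States satisfying A[ack ∨ ¬req U ¬ack]: {Grant, Deny}.
States satisfying EG (A[ack ∨ ¬req U ¬ack]): {Grant, Deny}.

{Grant, Deny}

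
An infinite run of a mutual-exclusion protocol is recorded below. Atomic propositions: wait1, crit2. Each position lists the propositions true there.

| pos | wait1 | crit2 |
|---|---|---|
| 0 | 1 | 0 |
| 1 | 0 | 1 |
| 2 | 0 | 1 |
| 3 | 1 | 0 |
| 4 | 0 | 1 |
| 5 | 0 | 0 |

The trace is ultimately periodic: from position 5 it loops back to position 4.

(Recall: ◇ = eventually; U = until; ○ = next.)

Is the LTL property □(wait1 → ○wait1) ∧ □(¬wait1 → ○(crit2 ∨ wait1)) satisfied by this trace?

Violated

wait1 → ○wait1 must hold at every position from 0 onward. It fails at position 0, so □(wait1 → ○wait1) is false.
Positions where wait1 holds: 0, 3.
Check ○wait1 at each: 0→fails, 3→fails.
¬wait1 → ○(crit2 ∨ wait1) must hold at every position from 0 onward. It fails at position 4, so □(¬wait1 → ○(crit2 ∨ wait1)) is false.
Positions where ¬wait1 holds: 1, 2, 4, 5.
Check ○(crit2 ∨ wait1) at each: 1→ok, 2→ok, 4→fails, 5→ok.
At position 0: □(wait1 → ○wait1) is false; □(¬wait1 → ○(crit2 ∨ wait1)) is false; so □(wait1 → ○wait1) ∧ □(¬wait1 → ○(crit2 ∨ wait1)) is false.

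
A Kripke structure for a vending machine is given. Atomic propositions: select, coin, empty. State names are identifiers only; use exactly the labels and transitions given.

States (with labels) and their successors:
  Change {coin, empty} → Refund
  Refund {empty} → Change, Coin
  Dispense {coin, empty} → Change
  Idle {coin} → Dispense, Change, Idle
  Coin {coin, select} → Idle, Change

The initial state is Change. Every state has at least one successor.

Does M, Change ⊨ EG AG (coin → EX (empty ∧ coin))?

No

States satisfying AG (coin → EX (empty ∧ coin)): ∅.
States satisfying EG AG (coin → EX (empty ∧ coin)): ∅.
No suitable path/successor from Change witnesses the formula.
Change ∉ Sat(EG AG (coin → EX (empty ∧ coin))).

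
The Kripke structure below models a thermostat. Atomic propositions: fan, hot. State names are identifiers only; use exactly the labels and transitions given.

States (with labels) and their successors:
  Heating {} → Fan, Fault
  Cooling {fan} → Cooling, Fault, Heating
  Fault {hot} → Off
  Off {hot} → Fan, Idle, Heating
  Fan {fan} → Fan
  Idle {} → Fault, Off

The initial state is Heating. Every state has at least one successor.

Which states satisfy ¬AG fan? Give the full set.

States satisfying fan: {Cooling, Fan}.
States satisfying AG fan: {Fan}.
States satisfying ¬AG fan: {Heating, Cooling, Fault, Off, Idle}.

{Heating, Cooling, Fault, Off, Idle}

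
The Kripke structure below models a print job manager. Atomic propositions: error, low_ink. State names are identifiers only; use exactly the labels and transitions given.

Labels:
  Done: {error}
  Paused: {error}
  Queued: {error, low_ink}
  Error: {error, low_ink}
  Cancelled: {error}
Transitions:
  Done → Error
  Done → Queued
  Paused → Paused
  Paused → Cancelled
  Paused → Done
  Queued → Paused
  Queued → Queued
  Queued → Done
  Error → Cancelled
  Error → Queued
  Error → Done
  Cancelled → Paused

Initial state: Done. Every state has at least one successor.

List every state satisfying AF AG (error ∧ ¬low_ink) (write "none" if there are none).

none

States satisfying AG (error ∧ ¬low_ink): ∅.
States satisfying AF AG (error ∧ ¬low_ink): ∅.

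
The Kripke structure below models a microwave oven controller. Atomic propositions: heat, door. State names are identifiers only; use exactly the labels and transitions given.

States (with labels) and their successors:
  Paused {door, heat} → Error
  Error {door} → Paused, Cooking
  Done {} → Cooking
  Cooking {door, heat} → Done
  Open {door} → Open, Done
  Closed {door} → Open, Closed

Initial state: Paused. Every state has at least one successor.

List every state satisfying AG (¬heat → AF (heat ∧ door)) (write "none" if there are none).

States satisfying ¬heat → AF (heat ∧ door): {Paused, Error, Done, Cooking}.
States satisfying AG (¬heat → AF (heat ∧ door)): {Paused, Error, Done, Cooking}.

{Paused, Error, Done, Cooking}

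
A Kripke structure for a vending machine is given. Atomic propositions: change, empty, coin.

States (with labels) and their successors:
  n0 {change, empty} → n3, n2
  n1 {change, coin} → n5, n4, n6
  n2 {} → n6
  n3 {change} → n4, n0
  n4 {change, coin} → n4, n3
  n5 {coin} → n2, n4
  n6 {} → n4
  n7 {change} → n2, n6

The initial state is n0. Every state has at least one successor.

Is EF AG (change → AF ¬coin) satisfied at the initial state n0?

States satisfying AG (change → AF ¬coin): ∅.
States satisfying EF AG (change → AF ¬coin): ∅.
No suitable path/successor from n0 witnesses the formula.
n0 ∉ Sat(EF AG (change → AF ¬coin)).

No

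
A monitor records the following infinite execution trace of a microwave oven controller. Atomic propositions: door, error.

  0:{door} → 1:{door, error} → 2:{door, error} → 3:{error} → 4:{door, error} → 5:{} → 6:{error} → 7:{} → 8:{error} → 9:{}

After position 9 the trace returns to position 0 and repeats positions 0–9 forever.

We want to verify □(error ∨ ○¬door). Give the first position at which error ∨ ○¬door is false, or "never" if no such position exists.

0

At position 0 the labels are {door} and the next position 1 has {door, error}, so error ∨ ○¬door is false there. This is the first violation.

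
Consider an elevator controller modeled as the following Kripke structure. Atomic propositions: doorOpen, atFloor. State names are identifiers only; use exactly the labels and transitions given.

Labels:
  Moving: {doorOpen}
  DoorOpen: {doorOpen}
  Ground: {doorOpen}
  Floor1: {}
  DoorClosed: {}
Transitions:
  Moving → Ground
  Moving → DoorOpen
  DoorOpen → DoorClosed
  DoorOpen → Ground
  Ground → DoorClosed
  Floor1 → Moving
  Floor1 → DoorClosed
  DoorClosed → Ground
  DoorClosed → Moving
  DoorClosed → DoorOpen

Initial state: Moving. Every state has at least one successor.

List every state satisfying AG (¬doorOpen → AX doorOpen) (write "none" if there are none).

States satisfying ¬doorOpen → AX doorOpen: {Moving, DoorOpen, Ground, DoorClosed}.
States satisfying AG (¬doorOpen → AX doorOpen): {Moving, DoorOpen, Ground, DoorClosed}.

{Moving, DoorOpen, Ground, DoorClosed}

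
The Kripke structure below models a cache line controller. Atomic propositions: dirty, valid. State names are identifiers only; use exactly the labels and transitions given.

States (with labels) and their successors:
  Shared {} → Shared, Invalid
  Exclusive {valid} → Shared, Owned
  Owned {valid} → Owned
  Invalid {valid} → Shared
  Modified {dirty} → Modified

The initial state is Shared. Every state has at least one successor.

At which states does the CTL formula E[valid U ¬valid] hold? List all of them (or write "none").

{Shared, Exclusive, Invalid, Modified}

States satisfying valid: {Exclusive, Owned, Invalid}.
States satisfying ¬valid: {Shared, Modified}.
States satisfying E[valid U ¬valid]: {Shared, Exclusive, Invalid, Modified}.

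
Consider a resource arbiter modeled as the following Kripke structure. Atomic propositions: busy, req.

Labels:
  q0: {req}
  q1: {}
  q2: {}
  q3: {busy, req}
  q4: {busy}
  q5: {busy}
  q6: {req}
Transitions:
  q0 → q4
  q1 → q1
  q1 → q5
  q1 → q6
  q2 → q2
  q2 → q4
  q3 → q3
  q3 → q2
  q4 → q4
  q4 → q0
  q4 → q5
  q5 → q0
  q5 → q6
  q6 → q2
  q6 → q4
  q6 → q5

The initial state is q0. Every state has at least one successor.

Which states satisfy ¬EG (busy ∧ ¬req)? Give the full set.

{q0, q1, q2, q3, q5, q6}

States satisfying busy ∧ ¬req: {q4, q5}.
States satisfying EG (busy ∧ ¬req): {q4}.
States satisfying ¬EG (busy ∧ ¬req): {q0, q1, q2, q3, q5, q6}.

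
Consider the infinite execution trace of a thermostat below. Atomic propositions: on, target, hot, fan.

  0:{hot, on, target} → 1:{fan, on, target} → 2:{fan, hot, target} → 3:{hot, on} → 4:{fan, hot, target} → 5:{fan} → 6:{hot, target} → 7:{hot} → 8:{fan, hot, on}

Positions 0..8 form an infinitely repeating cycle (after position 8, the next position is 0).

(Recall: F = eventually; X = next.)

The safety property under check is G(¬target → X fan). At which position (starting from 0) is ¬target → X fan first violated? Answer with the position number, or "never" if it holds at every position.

5

Check ¬target → X fan at each position in order: 0 ✓, 1 ✓, 2 ✓, 3 ✓, 4 ✓.
At position 5 the labels are {fan} and the next position 6 has {hot, target}, so ¬target → X fan is false there. This is the first violation.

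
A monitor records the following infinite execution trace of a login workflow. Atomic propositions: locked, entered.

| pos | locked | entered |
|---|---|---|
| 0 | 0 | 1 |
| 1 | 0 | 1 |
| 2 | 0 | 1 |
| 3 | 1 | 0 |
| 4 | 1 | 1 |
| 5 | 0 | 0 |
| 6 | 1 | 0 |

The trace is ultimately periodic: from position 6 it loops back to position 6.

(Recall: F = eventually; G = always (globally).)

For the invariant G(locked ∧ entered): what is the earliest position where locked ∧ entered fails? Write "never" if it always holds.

0

At position 0 the labels are {entered}, so locked ∧ entered is false there. This is the first violation.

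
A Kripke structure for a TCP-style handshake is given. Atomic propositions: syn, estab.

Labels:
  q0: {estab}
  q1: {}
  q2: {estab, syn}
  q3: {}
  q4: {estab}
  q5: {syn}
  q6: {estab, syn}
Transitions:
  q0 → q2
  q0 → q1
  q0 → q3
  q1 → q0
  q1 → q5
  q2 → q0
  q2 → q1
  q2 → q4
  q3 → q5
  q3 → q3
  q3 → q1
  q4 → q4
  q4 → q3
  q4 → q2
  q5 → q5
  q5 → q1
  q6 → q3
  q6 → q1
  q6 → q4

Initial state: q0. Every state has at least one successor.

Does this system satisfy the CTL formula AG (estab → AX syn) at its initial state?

States satisfying estab → AX syn: {q1, q3, q5}.
States satisfying AG (estab → AX syn): ∅.
q0 is reachable from q0 and violates estab → AX syn, so AG fails at q0.
q0 ∉ Sat(AG (estab → AX syn)).

Does not hold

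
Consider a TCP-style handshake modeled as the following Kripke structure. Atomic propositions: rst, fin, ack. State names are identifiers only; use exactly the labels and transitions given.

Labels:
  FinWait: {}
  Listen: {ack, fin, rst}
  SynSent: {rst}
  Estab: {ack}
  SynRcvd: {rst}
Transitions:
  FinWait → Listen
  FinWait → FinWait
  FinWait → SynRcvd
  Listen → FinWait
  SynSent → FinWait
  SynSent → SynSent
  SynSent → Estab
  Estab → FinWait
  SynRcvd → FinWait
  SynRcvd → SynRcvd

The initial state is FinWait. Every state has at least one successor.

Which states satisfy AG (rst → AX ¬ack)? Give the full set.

States satisfying rst → AX ¬ack: {FinWait, Listen, Estab, SynRcvd}.
States satisfying AG (rst → AX ¬ack): {FinWait, Listen, Estab, SynRcvd}.

{FinWait, Listen, Estab, SynRcvd}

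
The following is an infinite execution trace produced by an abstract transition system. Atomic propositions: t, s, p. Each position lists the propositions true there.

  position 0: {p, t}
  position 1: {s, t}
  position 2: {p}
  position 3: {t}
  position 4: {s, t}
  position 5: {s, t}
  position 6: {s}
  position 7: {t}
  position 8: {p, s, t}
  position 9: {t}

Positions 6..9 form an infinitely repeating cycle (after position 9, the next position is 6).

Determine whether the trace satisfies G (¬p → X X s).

No

¬p → X X s must hold at every position from 0 onward. It fails at position 1, so G (¬p → X X s) is false.
Positions where ¬p holds: 1, 3, 4, 5, 6, 7, 9.
Check X X s at each: 1→fails, 3→ok, 4→ok, 5→fails, 6→ok, 7→fails, 9→fails.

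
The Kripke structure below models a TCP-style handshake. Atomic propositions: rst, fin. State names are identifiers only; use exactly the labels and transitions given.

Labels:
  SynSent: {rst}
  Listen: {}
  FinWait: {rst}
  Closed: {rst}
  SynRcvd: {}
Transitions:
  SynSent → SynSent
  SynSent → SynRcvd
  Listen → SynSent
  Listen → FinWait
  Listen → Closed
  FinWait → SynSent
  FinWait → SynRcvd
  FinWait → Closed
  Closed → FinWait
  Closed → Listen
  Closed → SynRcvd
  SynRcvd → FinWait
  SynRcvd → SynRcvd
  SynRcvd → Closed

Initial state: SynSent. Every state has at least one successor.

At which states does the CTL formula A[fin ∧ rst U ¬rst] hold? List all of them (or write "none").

States satisfying fin ∧ rst: ∅.
States satisfying ¬rst: {Listen, SynRcvd}.
States satisfying A[fin ∧ rst U ¬rst]: {Listen, SynRcvd}.

{Listen, SynRcvd}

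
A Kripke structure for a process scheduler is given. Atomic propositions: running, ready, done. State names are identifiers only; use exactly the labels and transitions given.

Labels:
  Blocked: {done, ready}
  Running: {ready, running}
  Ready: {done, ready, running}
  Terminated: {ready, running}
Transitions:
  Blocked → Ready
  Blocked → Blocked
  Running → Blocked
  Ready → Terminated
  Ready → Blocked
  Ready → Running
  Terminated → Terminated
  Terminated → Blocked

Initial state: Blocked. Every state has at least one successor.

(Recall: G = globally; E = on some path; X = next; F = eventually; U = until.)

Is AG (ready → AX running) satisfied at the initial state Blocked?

Violated

States satisfying ready → AX running: ∅.
States satisfying AG (ready → AX running): ∅.
Blocked is reachable from Blocked and violates ready → AX running, so AG fails at Blocked.
Blocked ∉ Sat(AG (ready → AX running)).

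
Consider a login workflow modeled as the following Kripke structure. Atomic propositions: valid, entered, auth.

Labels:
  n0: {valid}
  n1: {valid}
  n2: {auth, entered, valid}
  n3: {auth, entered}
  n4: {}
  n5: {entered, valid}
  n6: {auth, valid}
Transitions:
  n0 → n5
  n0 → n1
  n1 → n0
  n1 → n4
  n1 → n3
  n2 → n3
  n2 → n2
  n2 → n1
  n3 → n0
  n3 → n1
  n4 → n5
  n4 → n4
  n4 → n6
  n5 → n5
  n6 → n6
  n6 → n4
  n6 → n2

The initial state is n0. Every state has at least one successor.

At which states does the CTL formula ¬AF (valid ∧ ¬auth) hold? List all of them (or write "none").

States satisfying valid ∧ ¬auth: {n0, n1, n5}.
States satisfying AF (valid ∧ ¬auth): {n0, n1, n3, n5}.
States satisfying ¬AF (valid ∧ ¬auth): {n2, n4, n6}.

{n2, n4, n6}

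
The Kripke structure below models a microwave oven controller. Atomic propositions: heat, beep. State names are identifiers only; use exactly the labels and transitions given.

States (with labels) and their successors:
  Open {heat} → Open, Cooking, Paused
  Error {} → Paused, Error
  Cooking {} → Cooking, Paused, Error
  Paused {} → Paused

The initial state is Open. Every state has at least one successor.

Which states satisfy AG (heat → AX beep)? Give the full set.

States satisfying heat → AX beep: {Error, Cooking, Paused}.
States satisfying AG (heat → AX beep): {Error, Cooking, Paused}.

{Error, Cooking, Paused}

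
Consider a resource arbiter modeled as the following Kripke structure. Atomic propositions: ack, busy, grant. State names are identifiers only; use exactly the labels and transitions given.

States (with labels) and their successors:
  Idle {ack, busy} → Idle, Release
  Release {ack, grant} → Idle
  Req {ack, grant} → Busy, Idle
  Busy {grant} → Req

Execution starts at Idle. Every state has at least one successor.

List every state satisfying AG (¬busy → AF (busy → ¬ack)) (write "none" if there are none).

{Idle, Release, Req, Busy}

States satisfying ¬busy → AF (busy → ¬ack): {Idle, Release, Req, Busy}.
States satisfying AG (¬busy → AF (busy → ¬ack)): {Idle, Release, Req, Busy}.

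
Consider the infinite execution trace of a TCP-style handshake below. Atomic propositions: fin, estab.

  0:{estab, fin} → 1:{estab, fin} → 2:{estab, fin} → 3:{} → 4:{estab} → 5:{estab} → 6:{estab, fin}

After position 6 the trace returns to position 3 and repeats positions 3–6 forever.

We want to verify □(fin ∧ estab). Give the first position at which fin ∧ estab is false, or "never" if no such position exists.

3

Check fin ∧ estab at each position in order: 0 ✓, 1 ✓, 2 ✓.
At position 3 the labels are {}, so fin ∧ estab is false there. This is the first violation.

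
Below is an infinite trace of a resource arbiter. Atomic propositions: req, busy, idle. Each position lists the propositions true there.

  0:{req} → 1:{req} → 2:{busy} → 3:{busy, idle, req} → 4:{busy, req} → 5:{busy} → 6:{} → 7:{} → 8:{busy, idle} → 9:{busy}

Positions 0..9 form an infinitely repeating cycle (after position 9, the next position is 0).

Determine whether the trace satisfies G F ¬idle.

Yes

F ¬idle holds at every position 0..9, and those are all positions ever visited, so G F ¬idle holds.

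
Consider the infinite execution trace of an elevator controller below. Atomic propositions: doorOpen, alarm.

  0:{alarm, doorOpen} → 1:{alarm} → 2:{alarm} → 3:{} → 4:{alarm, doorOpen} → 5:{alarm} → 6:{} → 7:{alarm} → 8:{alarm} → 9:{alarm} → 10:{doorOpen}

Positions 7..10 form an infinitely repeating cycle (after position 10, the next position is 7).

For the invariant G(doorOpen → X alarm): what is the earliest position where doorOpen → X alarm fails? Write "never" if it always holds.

never

doorOpen → X alarm holds at every position 0..10, and those are all the positions the trace ever visits, so the invariant G(doorOpen → X alarm) is never violated.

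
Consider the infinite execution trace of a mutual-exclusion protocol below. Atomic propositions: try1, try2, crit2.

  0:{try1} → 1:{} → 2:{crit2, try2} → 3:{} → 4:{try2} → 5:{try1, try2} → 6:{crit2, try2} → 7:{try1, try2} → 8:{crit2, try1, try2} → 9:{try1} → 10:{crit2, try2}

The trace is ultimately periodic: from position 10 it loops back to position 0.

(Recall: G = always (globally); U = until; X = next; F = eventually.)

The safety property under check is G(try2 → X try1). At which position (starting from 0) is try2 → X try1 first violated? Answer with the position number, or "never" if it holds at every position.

2

Check try2 → X try1 at each position in order: 0 ✓, 1 ✓.
At position 2 the labels are {crit2, try2} and the next position 3 has {}, so try2 → X try1 is false there. This is the first violation.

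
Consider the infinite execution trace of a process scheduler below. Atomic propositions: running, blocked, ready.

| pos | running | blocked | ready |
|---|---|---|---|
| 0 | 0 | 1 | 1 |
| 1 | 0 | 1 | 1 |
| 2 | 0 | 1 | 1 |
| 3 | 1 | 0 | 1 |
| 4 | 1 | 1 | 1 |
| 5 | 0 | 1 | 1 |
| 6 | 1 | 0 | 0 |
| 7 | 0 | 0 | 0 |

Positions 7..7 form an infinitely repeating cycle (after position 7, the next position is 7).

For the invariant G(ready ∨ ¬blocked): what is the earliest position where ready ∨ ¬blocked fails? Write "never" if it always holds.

ready ∨ ¬blocked holds at every position 0..7, and those are all the positions the trace ever visits, so the invariant G(ready ∨ ¬blocked) is never violated.

never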